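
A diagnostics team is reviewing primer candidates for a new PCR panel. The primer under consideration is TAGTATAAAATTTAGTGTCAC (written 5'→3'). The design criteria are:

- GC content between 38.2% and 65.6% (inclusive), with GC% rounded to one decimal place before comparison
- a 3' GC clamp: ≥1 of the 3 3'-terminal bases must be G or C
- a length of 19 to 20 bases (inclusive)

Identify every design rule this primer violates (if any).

Fails: GC content, length.

Base counts: A=8, T=8, G=3, C=2 (length 21).
GC content: GC 5/21 = 23.8%, outside 38.2–65.6% ✗
GC clamp: 3' end CAC has 2 G/C ✓
length: length 21, outside 19–20 ✗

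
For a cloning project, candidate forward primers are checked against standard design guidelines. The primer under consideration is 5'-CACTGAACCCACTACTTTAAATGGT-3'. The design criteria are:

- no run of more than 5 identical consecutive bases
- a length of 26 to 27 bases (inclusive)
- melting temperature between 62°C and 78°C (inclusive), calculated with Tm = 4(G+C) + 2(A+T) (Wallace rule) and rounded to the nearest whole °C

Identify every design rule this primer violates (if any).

Fails: length.

Base counts: A=8, T=7, G=3, C=7 (length 25).
homopolymer run: longest run = 3 ✓
length: length 25, outside 26–27 ✗
Tm: Tm = 2·15 + 4·10 = 70°C ✓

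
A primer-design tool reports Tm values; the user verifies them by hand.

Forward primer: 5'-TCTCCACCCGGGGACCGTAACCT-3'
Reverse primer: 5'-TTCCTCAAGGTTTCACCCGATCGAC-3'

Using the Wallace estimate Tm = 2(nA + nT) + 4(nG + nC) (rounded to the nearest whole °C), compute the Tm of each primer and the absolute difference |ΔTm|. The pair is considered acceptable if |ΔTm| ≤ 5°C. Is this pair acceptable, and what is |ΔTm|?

|ΔTm| = 0°C; the pair is acceptable.

Forward: A=4 T=4 G=5 C=10 → Tm = 2·8 + 4·15 = 76°C.
Reverse: A=5 T=7 G=4 C=9 → Tm = 2·12 + 4·13 = 76°C.
|ΔTm| = |76 − 76| = 0°C, ≤ 5°C.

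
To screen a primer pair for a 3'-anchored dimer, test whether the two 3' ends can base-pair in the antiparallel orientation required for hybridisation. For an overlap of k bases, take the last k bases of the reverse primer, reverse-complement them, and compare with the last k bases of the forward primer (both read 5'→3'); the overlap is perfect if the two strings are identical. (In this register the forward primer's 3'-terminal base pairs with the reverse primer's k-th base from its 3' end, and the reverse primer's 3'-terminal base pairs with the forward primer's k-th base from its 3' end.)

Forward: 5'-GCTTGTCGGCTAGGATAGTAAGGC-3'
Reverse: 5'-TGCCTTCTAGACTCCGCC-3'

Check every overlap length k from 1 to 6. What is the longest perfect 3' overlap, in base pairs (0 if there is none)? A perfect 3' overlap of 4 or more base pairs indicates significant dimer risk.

Longest perfect overlap: 3 complementary base pairs; below the dimer-risk threshold (threshold 4).

Last 6 bases (5'→3') — forward …TAAGGC, reverse …TCCGCC.
Reverse complement of the reverse primer's last 6 bases: GGCGGA; its first k bases are the reverse complement of the reverse primer's last k bases, so a perfect k-base overlap needs the forward primer's last k bases to equal them.
Comparing (forward last k vs required): k=1: C vs G ✗; k=2: GC vs GG ✗; k=3: GGC vs GGC ✓; k=4: AGGC vs GGCG ✗; k=5: AAGGC vs GGCGG ✗; k=6: TAAGGC vs GGCGGA ✗.
Only k = 3 is perfect, so the longest perfect 3' overlap is 3.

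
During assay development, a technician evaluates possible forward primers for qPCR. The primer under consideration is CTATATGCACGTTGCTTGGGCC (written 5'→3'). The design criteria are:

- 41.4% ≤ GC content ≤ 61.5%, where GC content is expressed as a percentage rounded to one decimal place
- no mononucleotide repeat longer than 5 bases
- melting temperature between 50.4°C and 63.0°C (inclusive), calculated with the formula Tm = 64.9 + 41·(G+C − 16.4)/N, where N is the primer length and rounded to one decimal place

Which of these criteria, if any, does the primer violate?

Base counts: A=3, T=7, G=6, C=6 (length 22).
GC content: GC 12/22 = 54.5% ✓
homopolymer run: longest run = 3 ✓
Tm: Tm = 64.9 + 41·(12 − 16.4)/22 = 56.7°C ✓

Meets all criteria.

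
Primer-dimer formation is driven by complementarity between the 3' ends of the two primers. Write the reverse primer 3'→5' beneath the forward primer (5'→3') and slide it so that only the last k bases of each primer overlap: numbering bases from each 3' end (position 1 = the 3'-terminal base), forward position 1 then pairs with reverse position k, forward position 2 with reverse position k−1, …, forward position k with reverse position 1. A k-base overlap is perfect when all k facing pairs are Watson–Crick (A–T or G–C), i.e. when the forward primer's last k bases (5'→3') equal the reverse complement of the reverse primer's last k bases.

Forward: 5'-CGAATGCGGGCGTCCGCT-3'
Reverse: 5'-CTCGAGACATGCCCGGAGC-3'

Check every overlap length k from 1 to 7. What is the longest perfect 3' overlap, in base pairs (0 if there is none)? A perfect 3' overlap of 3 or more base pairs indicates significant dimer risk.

Longest perfect overlap: 3 complementary base pairs; significant dimer risk (threshold 3).

Last 7 bases (5'→3') — forward …GTCCGCT, reverse …CCGGAGC.
Reverse complement of the reverse primer's last 7 bases: GCTCCGG; its first k bases are the reverse complement of the reverse primer's last k bases, so a perfect k-base overlap needs the forward primer's last k bases to equal them.
Comparing (forward last k vs required): k=1: T vs G ✗; k=2: CT vs GC ✗; k=3: GCT vs GCT ✓; k=4: CGCT vs GCTC ✗; k=5: CCGCT vs GCTCC ✗; k=6: TCCGCT vs GCTCCG ✗; k=7: GTCCGCT vs GCTCCGG ✗.
Only k = 3 is perfect, so the longest perfect 3' overlap is 3.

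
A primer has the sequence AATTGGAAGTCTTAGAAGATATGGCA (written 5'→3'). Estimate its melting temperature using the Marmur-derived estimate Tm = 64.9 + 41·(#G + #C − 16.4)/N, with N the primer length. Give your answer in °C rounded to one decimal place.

53.2°C

Base counts: A=10, T=7, G=7, C=2; G+C = 9, N = 26.
Tm = 64.9 + 41·(9 − 16.4)/26 = 64.9 + -303.40/26 = 53.2°C.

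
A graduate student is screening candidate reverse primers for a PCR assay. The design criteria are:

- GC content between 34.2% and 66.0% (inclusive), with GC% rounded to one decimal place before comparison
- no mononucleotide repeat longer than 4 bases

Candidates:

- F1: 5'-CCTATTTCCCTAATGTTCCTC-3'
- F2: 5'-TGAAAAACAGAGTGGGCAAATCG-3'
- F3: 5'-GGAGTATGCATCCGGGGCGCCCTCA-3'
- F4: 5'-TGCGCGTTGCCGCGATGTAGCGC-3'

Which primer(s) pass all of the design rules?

F1 only.

F1 (21 nt, A=3 T=9 G=1 C=8): GC 9/21 = 42.9% ✓; longest run = 3 ✓ — passes.
F2 (23 nt, A=10 T=3 G=7 C=3): GC 10/23 = 43.5% ✓; longest run = 5, exceeds 4 ✗ — fails.
F3 (25 nt, A=4 T=4 G=9 C=8): GC 17/25 = 68.0%, outside 34.2–66.0% ✗; longest run = 4 ✓ — fails.
F4 (23 nt, A=2 T=5 G=9 C=7): GC 16/23 = 69.6%, outside 34.2–66.0% ✗; longest run = 2 ✓ — fails.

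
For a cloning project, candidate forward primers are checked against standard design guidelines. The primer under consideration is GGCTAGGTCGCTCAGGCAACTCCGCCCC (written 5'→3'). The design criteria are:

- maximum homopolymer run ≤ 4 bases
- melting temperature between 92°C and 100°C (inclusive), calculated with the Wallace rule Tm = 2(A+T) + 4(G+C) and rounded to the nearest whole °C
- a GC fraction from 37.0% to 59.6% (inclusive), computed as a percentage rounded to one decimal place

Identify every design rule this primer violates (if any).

Base counts: A=4, T=4, G=8, C=12 (length 28).
homopolymer run: longest run = 4 ✓
Tm: Tm = 2·8 + 4·20 = 96°C ✓
GC content: GC 20/28 = 71.4%, outside 37.0–59.6% ✗

Fails: GC content.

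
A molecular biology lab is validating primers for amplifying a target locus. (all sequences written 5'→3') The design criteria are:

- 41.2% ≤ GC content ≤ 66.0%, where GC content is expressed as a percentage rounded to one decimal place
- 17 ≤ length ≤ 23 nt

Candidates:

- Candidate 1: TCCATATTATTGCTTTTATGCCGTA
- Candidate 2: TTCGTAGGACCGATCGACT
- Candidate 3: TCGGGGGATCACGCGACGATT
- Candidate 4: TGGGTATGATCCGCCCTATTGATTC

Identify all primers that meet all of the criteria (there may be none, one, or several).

Candidate 1 (25 nt, A=5 T=12 G=3 C=5): GC 8/25 = 32.0%, outside 41.2–66.0% ✗; length 25, outside 17–23 ✗ — fails.
Candidate 2 (19 nt, A=4 T=5 G=5 C=5): GC 10/19 = 52.6% ✓; length 19 ✓ — passes.
Candidate 3 (21 nt, A=4 T=4 G=8 C=5): GC 13/21 = 61.9% ✓; length 21 ✓ — passes.
Candidate 4 (25 nt, A=4 T=9 G=6 C=6): GC 12/25 = 48.0% ✓; length 25, outside 17–23 ✗ — fails.

Candidate 2 and Candidate 3.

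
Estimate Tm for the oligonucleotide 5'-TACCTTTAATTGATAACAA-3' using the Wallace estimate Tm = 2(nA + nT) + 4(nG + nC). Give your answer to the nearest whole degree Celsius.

Base counts: A=8, T=7, G=1, C=3 (length 19).
Tm = 2·(8+7) + 4·(1+3) = 2·15 + 4·4 = 30 + 16 = 46°C.

46°C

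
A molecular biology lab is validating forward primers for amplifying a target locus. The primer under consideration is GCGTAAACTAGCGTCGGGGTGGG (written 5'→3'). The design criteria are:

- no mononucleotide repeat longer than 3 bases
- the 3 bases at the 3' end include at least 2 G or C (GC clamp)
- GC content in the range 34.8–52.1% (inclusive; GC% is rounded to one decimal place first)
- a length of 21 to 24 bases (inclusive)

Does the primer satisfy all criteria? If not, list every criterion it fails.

Fails: homopolymer run, GC content.

Base counts: A=4, T=4, G=11, C=4 (length 23).
homopolymer run: longest run = 4, exceeds 3 ✗
GC clamp: 3' end GGG has 3 G/C ✓
GC content: GC 15/23 = 65.2%, outside 34.8–52.1% ✗
length: length 23 ✓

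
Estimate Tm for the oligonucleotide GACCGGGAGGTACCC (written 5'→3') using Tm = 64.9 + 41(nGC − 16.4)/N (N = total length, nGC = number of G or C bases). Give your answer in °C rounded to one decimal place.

Base counts: A=3, T=1, G=6, C=5; G+C = 11, N = 15.
Tm = 64.9 + 41·(11 − 16.4)/15 = 64.9 + -221.40/15 = 50.1°C.

50.1°C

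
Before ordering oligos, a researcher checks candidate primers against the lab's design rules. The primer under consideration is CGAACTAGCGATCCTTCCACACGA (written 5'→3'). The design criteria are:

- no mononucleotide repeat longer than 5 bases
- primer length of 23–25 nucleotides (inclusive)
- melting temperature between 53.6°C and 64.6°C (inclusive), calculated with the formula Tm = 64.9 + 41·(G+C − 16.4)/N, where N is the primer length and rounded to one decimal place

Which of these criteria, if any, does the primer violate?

Meets all criteria.

Base counts: A=7, T=4, G=4, C=9 (length 24).
homopolymer run: longest run = 2 ✓
length: length 24 ✓
Tm: Tm = 64.9 + 41·(13 − 16.4)/24 = 59.1°C ✓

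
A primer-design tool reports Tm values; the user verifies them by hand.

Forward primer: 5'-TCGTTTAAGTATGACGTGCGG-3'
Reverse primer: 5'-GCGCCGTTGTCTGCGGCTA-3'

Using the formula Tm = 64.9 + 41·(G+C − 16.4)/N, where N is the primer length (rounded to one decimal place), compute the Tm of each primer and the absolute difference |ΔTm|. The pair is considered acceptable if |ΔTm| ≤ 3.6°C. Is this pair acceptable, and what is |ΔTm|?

Forward: G+C = 10, N = 21 → Tm = 64.9 + 41·(10 − 16.4)/21 = 52.4°C.
Reverse: G+C = 13, N = 19 → Tm = 64.9 + 41·(13 − 16.4)/19 = 57.6°C.
|ΔTm| = |52.4 − 57.6| = 5.2°C, > 3.6°C.

|ΔTm| = 5.2°C; the pair is not acceptable.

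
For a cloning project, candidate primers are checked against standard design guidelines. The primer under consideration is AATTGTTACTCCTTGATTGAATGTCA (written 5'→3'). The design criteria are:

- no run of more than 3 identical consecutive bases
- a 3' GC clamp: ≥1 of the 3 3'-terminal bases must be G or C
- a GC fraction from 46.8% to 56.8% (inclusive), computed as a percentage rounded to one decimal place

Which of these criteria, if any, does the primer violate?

Base counts: A=7, T=11, G=4, C=4 (length 26).
homopolymer run: longest run = 2 ✓
GC clamp: 3' end TCA has 1 G/C ✓
GC content: GC 8/26 = 30.8%, outside 46.8–56.8% ✗

Fails: GC content.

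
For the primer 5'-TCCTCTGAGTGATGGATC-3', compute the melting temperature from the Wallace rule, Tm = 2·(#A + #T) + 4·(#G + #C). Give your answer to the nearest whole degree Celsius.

Base counts: A=3, T=6, G=5, C=4 (length 18).
Tm = 2·(3+6) + 4·(5+4) = 2·9 + 4·9 = 18 + 36 = 54°C.

54°C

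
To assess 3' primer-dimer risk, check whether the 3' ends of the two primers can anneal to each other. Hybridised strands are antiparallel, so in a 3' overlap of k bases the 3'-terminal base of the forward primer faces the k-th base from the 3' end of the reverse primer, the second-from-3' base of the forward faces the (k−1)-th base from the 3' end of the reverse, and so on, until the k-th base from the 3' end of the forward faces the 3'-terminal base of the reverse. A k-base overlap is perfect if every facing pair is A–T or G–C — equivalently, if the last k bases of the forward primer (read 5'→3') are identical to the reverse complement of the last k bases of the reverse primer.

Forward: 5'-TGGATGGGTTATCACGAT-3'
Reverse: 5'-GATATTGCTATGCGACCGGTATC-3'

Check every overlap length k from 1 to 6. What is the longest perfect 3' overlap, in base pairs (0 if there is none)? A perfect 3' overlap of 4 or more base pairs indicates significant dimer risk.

Last 6 bases (5'→3') — forward …CACGAT, reverse …GGTATC.
Reverse complement of the reverse primer's last 6 bases: GATACC; its first k bases are the reverse complement of the reverse primer's last k bases, so a perfect k-base overlap needs the forward primer's last k bases to equal them.
Comparing (forward last k vs required): k=1: T vs G ✗; k=2: AT vs GA ✗; k=3: GAT vs GAT ✓; k=4: CGAT vs GATA ✗; k=5: ACGAT vs GATAC ✗; k=6: CACGAT vs GATACC ✗.
Only k = 3 is perfect, so the longest perfect 3' overlap is 3.

Longest perfect overlap: 3 complementary base pairs; below the dimer-risk threshold (threshold 4).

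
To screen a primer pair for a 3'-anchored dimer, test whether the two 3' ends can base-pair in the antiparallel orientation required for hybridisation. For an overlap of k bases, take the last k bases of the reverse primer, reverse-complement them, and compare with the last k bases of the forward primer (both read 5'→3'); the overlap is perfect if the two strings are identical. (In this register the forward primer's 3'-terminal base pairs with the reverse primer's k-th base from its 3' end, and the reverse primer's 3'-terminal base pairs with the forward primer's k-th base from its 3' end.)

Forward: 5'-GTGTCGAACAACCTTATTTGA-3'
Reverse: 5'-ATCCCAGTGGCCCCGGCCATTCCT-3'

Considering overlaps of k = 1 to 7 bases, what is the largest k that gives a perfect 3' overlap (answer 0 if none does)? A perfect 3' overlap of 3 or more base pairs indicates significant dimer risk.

Last 7 bases (5'→3') — forward …TATTTGA, reverse …CATTCCT.
Reverse complement of the reverse primer's last 7 bases: AGGAATG; its first k bases are the reverse complement of the reverse primer's last k bases, so a perfect k-base overlap needs the forward primer's last k bases to equal them.
Comparing (forward last k vs required): k=1: A vs A ✓; k=2: GA vs AG ✗; k=3: TGA vs AGG ✗; k=4: TTGA vs AGGA ✗; k=5: TTTGA vs AGGAA ✗; k=6: ATTTGA vs AGGAAT ✗; k=7: TATTTGA vs AGGAATG ✗.
Only k = 1 is perfect, so the longest perfect 3' overlap is 1.

Longest perfect overlap: 1 complementary base pair; below the dimer-risk threshold (threshold 3).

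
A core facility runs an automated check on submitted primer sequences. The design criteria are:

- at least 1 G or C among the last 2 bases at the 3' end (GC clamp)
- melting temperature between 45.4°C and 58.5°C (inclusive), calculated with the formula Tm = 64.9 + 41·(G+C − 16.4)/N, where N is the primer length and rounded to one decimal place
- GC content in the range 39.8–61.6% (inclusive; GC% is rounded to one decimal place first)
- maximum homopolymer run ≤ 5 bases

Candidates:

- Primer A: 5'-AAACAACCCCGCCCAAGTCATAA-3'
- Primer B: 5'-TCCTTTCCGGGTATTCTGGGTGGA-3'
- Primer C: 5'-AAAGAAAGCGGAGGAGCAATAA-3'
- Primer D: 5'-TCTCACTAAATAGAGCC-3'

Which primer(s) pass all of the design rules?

None of the candidates satisfy all criteria.

Primer A (23 nt, A=10 T=2 G=2 C=9): 3' end AA has 0 G/C, need ≥1 ✗; Tm = 64.9 + 41·(11 − 16.4)/23 = 55.3°C ✓; GC 11/23 = 47.8% ✓; longest run = 4 ✓ — fails.
Primer B (24 nt, A=2 T=9 G=8 C=5): 3' end GA has 1 G/C ✓; Tm = 64.9 + 41·(13 − 16.4)/24 = 59.1°C, outside 45.4–58.5°C ✗; GC 13/24 = 54.2% ✓; longest run = 3 ✓ — fails.
Primer C (22 nt, A=12 T=1 G=7 C=2): 3' end AA has 0 G/C, need ≥1 ✗; Tm = 64.9 + 41·(9 − 16.4)/22 = 51.1°C ✓; GC 9/22 = 40.9% ✓; longest run = 3 ✓ — fails.
Primer D (17 nt, A=6 T=4 G=2 C=5): 3' end CC has 2 G/C ✓; Tm = 64.9 + 41·(7 − 16.4)/17 = 42.2°C, outside 45.4–58.5°C ✗; GC 7/17 = 41.2% ✓; longest run = 3 ✓ — fails.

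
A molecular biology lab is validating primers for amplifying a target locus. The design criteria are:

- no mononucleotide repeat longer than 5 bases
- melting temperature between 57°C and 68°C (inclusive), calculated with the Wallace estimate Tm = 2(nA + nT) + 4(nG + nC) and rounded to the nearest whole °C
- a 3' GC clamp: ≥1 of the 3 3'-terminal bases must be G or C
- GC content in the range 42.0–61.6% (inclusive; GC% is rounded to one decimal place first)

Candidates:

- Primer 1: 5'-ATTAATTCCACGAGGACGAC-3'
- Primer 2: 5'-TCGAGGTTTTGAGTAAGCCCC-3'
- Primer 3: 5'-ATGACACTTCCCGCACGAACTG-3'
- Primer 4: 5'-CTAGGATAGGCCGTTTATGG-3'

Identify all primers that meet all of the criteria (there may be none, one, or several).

Primer 1 (20 nt, A=7 T=4 G=4 C=5): longest run = 2 ✓; Tm = 2·11 + 4·9 = 58°C ✓; 3' end GAC has 2 G/C ✓; GC 9/20 = 45.0% ✓ — passes.
Primer 2 (21 nt, A=4 T=6 G=6 C=5): longest run = 4 ✓; Tm = 2·10 + 4·11 = 64°C ✓; 3' end CCC has 3 G/C ✓; GC 11/21 = 52.4% ✓ — passes.
Primer 3 (22 nt, A=6 T=4 G=4 C=8): longest run = 3 ✓; Tm = 2·10 + 4·12 = 68°C ✓; 3' end CTG has 2 G/C ✓; GC 12/22 = 54.5% ✓ — passes.
Primer 4 (20 nt, A=4 T=6 G=7 C=3): longest run = 3 ✓; Tm = 2·10 + 4·10 = 60°C ✓; 3' end TGG has 2 G/C ✓; GC 10/20 = 50.0% ✓ — passes.

Primer 1, Primer 2, Primer 3 and Primer 4.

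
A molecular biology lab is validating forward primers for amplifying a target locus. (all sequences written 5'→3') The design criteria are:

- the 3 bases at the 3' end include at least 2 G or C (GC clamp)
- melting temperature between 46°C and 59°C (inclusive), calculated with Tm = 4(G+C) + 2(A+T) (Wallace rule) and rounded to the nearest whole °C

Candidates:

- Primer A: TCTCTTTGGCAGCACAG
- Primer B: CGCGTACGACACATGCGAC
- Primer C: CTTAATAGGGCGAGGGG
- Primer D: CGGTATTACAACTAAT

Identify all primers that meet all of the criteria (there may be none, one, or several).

Primer A (17 nt, A=3 T=5 G=4 C=5): 3' end CAG has 2 G/C ✓; Tm = 2·8 + 4·9 = 52°C ✓ — passes.
Primer B (19 nt, A=5 T=2 G=5 C=7): 3' end GAC has 2 G/C ✓; Tm = 2·7 + 4·12 = 62°C, outside 46–59°C ✗ — fails.
Primer C (17 nt, A=4 T=3 G=8 C=2): 3' end GGG has 3 G/C ✓; Tm = 2·7 + 4·10 = 54°C ✓ — passes.
Primer D (16 nt, A=6 T=5 G=2 C=3): 3' end AAT has 0 G/C, need ≥2 ✗; Tm = 2·11 + 4·5 = 42°C, outside 46–59°C ✗ — fails.

Primer A and Primer C.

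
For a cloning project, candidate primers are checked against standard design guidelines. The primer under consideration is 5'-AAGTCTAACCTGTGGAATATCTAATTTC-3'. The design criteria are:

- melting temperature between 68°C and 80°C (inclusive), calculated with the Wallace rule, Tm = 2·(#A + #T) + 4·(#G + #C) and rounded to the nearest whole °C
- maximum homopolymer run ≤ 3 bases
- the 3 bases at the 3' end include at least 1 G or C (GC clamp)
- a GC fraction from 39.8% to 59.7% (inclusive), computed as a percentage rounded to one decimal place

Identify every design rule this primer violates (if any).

Fails: GC content.

Base counts: A=9, T=10, G=4, C=5 (length 28).
Tm: Tm = 2·19 + 4·9 = 74°C ✓
homopolymer run: longest run = 3 ✓
GC clamp: 3' end TTC has 1 G/C ✓
GC content: GC 9/28 = 32.1%, outside 39.8–59.7% ✗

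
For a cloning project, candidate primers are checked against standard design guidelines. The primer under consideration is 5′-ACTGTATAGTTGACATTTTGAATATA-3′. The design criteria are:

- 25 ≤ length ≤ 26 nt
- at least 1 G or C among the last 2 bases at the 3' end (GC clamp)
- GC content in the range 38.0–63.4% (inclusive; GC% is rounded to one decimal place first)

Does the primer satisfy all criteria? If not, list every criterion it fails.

Fails: GC clamp, GC content.

Base counts: A=9, T=11, G=4, C=2 (length 26).
length: length 26 ✓
GC clamp: 3' end TA has 0 G/C, need ≥1 ✗
GC content: GC 6/26 = 23.1%, outside 38.0–63.4% ✗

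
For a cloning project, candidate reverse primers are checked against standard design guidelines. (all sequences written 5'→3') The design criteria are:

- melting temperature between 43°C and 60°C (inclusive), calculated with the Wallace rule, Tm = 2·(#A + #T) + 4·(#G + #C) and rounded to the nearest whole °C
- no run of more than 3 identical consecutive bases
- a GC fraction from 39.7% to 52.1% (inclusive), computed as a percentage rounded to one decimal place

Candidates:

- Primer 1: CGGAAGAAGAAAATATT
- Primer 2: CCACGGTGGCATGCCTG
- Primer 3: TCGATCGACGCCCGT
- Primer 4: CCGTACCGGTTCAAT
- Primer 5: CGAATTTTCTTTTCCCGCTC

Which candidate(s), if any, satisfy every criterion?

Primer 1 (17 nt, A=9 T=3 G=4 C=1): Tm = 2·12 + 4·5 = 44°C ✓; longest run = 4, exceeds 3 ✗; GC 5/17 = 29.4%, outside 39.7–52.1% ✗ — fails.
Primer 2 (17 nt, A=2 T=3 G=6 C=6): Tm = 2·5 + 4·12 = 58°C ✓; longest run = 2 ✓; GC 12/17 = 70.6%, outside 39.7–52.1% ✗ — fails.
Primer 3 (15 nt, A=2 T=3 G=4 C=6): Tm = 2·5 + 4·10 = 50°C ✓; longest run = 3 ✓; GC 10/15 = 66.7%, outside 39.7–52.1% ✗ — fails.
Primer 4 (15 nt, A=3 T=4 G=3 C=5): Tm = 2·7 + 4·8 = 46°C ✓; longest run = 2 ✓; GC 8/15 = 53.3%, outside 39.7–52.1% ✗ — fails.
Primer 5 (20 nt, A=2 T=9 G=2 C=7): Tm = 2·11 + 4·9 = 58°C ✓; longest run = 4, exceeds 3 ✗; GC 9/20 = 45.0% ✓ — fails.

None of the candidates satisfy all criteria.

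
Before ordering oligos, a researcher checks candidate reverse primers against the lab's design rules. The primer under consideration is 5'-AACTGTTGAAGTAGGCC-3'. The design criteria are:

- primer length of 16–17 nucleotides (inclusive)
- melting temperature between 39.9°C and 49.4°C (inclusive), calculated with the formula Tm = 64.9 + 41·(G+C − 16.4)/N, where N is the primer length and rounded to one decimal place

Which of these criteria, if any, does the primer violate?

Meets all criteria.

Base counts: A=5, T=4, G=5, C=3 (length 17).
length: length 17 ✓
Tm: Tm = 64.9 + 41·(8 − 16.4)/17 = 44.6°C ✓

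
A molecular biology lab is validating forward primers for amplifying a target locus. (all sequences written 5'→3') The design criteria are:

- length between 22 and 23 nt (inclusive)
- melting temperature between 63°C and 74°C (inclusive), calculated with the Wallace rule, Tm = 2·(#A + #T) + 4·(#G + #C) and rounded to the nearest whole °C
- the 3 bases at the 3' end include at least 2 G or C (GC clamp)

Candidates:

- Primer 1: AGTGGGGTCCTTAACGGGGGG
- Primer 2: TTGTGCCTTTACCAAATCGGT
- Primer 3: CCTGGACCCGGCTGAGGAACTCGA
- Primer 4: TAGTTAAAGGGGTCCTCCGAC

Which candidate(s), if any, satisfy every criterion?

Primer 1 (21 nt, A=3 T=4 G=11 C=3): length 21, outside 22–23 ✗; Tm = 2·7 + 4·14 = 70°C ✓; 3' end GGG has 3 G/C ✓ — fails.
Primer 2 (21 nt, A=4 T=8 G=4 C=5): length 21, outside 22–23 ✗; Tm = 2·12 + 4·9 = 60°C, outside 63–74°C ✗; 3' end GGT has 2 G/C ✓ — fails.
Primer 3 (24 nt, A=5 T=3 G=8 C=8): length 24, outside 22–23 ✗; Tm = 2·8 + 4·16 = 80°C, outside 63–74°C ✗; 3' end CGA has 2 G/C ✓ — fails.
Primer 4 (21 nt, A=5 T=5 G=6 C=5): length 21, outside 22–23 ✗; Tm = 2·10 + 4·11 = 64°C ✓; 3' end GAC has 2 G/C ✓ — fails.

None of the candidates satisfy all criteria.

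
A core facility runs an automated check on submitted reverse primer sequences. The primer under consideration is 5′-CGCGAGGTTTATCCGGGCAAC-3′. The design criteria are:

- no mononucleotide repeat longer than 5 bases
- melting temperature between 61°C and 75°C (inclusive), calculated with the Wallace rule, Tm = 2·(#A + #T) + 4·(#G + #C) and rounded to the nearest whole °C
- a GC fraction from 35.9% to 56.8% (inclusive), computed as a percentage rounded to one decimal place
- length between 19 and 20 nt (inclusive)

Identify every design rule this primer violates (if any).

Fails: GC content, length.

Base counts: A=4, T=4, G=7, C=6 (length 21).
homopolymer run: longest run = 3 ✓
Tm: Tm = 2·8 + 4·13 = 68°C ✓
GC content: GC 13/21 = 61.9%, outside 35.9–56.8% ✗
length: length 21, outside 19–20 ✗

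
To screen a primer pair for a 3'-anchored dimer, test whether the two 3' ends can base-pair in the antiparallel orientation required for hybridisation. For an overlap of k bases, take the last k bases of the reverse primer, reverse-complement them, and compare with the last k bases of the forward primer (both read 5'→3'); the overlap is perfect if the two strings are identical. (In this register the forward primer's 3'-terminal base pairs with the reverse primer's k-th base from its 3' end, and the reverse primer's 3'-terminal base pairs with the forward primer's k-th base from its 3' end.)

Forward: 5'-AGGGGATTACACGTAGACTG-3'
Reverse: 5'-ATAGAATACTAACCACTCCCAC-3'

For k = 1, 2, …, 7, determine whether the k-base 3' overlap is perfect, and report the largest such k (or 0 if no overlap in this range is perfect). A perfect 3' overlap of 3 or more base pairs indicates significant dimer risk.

Longest perfect overlap: 1 complementary base pair; below the dimer-risk threshold (threshold 3).

Last 7 bases (5'→3') — forward …TAGACTG, reverse …CTCCCAC.
Reverse complement of the reverse primer's last 7 bases: GTGGGAG; its first k bases are the reverse complement of the reverse primer's last k bases, so a perfect k-base overlap needs the forward primer's last k bases to equal them.
Comparing (forward last k vs required): k=1: G vs G ✓; k=2: TG vs GT ✗; k=3: CTG vs GTG ✗; k=4: ACTG vs GTGG ✗; k=5: GACTG vs GTGGG ✗; k=6: AGACTG vs GTGGGA ✗; k=7: TAGACTG vs GTGGGAG ✗.
Only k = 1 is perfect, so the longest perfect 3' overlap is 1.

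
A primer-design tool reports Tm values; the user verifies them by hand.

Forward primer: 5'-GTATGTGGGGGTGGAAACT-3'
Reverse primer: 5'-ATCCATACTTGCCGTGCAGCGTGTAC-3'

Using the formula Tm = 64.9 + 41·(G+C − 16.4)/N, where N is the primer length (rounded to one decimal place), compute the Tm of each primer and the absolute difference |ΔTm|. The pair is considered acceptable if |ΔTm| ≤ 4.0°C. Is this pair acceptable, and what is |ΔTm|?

Forward: G+C = 10, N = 19 → Tm = 64.9 + 41·(10 − 16.4)/19 = 51.1°C.
Reverse: G+C = 14, N = 26 → Tm = 64.9 + 41·(14 − 16.4)/26 = 61.1°C.
|ΔTm| = |51.1 − 61.1| = 10.0°C, > 4.0°C.

|ΔTm| = 10.0°C; the pair is not acceptable.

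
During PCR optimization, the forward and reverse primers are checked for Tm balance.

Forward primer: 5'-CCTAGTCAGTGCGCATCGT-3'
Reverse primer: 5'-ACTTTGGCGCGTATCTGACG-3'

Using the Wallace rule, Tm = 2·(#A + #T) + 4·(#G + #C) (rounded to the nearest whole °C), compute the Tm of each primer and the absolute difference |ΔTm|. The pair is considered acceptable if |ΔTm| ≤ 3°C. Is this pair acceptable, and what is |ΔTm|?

|ΔTm| = 2°C; the pair is acceptable.

Forward: A=3 T=5 G=5 C=6 → Tm = 2·8 + 4·11 = 60°C.
Reverse: A=3 T=6 G=6 C=5 → Tm = 2·9 + 4·11 = 62°C.
|ΔTm| = |60 − 62| = 2°C, ≤ 3°C.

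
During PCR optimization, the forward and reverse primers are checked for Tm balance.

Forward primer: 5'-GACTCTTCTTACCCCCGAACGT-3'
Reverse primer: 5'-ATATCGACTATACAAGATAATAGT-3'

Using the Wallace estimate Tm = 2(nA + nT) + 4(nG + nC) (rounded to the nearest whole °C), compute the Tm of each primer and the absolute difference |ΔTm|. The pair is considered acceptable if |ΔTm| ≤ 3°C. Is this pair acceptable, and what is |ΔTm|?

Forward: A=4 T=6 G=3 C=9 → Tm = 2·10 + 4·12 = 68°C.
Reverse: A=11 T=7 G=3 C=3 → Tm = 2·18 + 4·6 = 60°C.
|ΔTm| = |68 − 60| = 8°C, > 3°C.

|ΔTm| = 8°C; the pair is not acceptable.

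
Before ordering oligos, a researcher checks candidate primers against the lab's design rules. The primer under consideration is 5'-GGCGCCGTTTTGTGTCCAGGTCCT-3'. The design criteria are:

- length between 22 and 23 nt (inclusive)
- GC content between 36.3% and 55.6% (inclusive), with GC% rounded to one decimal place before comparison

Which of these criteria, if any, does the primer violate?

Base counts: A=1, T=8, G=8, C=7 (length 24).
length: length 24, outside 22–23 ✗
GC content: GC 15/24 = 62.5%, outside 36.3–55.6% ✗

Fails: length, GC content.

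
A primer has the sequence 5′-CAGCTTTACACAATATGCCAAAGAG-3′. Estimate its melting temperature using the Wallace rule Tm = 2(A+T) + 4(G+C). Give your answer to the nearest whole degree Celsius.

Base counts: A=10, T=5, G=4, C=6 (length 25).
Tm = 2·(10+5) + 4·(4+6) = 2·15 + 4·10 = 30 + 40 = 70°C.

70°C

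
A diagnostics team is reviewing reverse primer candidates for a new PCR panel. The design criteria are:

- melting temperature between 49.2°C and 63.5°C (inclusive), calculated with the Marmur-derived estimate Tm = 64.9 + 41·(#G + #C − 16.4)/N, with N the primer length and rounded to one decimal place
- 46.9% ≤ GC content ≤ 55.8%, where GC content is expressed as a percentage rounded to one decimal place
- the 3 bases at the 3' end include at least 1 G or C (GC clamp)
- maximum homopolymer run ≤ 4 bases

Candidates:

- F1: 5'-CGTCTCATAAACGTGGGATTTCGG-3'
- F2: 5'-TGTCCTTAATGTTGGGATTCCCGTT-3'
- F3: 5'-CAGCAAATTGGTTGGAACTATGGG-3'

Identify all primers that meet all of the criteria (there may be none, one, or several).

F1 (24 nt, A=5 T=7 G=7 C=5): Tm = 64.9 + 41·(12 − 16.4)/24 = 57.4°C ✓; GC 12/24 = 50.0% ✓; 3' end CGG has 3 G/C ✓; longest run = 3 ✓ — passes.
F2 (25 nt, A=3 T=11 G=6 C=5): Tm = 64.9 + 41·(11 − 16.4)/25 = 56.0°C ✓; GC 11/25 = 44.0%, outside 46.9–55.8% ✗; 3' end GTT has 1 G/C ✓; longest run = 3 ✓ — fails.
F3 (24 nt, A=7 T=6 G=8 C=3): Tm = 64.9 + 41·(11 − 16.4)/24 = 55.7°C ✓; GC 11/24 = 45.8%, outside 46.9–55.8% ✗; 3' end GGG has 3 G/C ✓; longest run = 3 ✓ — fails.

F1 only.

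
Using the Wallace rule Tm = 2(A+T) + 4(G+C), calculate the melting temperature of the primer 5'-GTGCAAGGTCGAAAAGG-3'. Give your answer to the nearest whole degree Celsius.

Base counts: A=6, T=2, G=7, C=2 (length 17).
Tm = 2·(6+2) + 4·(7+2) = 2·8 + 4·9 = 16 + 36 = 52°C.

52°C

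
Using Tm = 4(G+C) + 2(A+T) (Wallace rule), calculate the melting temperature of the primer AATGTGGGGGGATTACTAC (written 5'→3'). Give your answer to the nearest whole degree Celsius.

Base counts: A=5, T=5, G=7, C=2 (length 19).
Tm = 2·(5+5) + 4·(7+2) = 2·10 + 4·9 = 20 + 36 = 56°C.

56°C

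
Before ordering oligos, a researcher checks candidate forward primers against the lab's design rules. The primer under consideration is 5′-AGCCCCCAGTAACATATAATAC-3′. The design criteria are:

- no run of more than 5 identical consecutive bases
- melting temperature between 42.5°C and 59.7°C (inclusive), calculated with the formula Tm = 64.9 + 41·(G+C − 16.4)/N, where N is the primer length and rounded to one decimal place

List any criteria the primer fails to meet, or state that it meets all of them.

Base counts: A=9, T=4, G=2, C=7 (length 22).
homopolymer run: longest run = 5 ✓
Tm: Tm = 64.9 + 41·(9 − 16.4)/22 = 51.1°C ✓

Meets all criteria.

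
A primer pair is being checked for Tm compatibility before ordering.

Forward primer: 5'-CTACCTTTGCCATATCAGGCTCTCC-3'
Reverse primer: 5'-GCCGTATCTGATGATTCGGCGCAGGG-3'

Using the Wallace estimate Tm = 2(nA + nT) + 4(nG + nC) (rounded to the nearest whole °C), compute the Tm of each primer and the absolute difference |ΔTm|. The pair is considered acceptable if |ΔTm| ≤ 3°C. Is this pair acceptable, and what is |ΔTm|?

Forward: A=4 T=8 G=3 C=10 → Tm = 2·12 + 4·13 = 76°C.
Reverse: A=4 T=6 G=10 C=6 → Tm = 2·10 + 4·16 = 84°C.
|ΔTm| = |76 − 84| = 8°C, > 3°C.

|ΔTm| = 8°C; the pair is not acceptable.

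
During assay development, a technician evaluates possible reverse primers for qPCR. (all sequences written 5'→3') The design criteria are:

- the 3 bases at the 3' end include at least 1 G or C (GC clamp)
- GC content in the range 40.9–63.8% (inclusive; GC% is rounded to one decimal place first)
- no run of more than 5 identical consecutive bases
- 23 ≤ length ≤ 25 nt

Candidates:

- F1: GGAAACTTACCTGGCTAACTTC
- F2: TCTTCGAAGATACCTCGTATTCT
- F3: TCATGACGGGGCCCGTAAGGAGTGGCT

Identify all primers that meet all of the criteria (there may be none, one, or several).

F1 (22 nt, A=6 T=6 G=4 C=6): 3' end TTC has 1 G/C ✓; GC 10/22 = 45.5% ✓; longest run = 3 ✓; length 22, outside 23–25 ✗ — fails.
F2 (23 nt, A=5 T=9 G=3 C=6): 3' end TCT has 1 G/C ✓; GC 9/23 = 39.1%, outside 40.9–63.8% ✗; longest run = 2 ✓; length 23 ✓ — fails.
F3 (27 nt, A=5 T=5 G=11 C=6): 3' end GCT has 2 G/C ✓; GC 17/27 = 63.0% ✓; longest run = 4 ✓; length 27, outside 23–25 ✗ — fails.

None of the candidates satisfy all criteria.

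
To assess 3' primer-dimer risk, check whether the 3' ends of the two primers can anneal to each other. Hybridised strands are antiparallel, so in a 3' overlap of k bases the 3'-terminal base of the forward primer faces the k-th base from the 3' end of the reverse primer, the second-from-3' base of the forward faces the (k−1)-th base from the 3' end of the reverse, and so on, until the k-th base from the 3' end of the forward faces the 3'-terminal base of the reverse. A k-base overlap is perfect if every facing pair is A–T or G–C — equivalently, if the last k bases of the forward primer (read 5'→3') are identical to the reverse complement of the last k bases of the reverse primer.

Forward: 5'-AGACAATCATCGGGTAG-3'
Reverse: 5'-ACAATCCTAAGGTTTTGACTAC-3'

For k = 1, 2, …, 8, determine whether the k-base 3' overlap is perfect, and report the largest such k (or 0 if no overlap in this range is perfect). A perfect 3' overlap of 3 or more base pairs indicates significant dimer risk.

Last 8 bases (5'→3') — forward …TCGGGTAG, reverse …TTGACTAC.
Reverse complement of the reverse primer's last 8 bases: GTAGTCAA; its first k bases are the reverse complement of the reverse primer's last k bases, so a perfect k-base overlap needs the forward primer's last k bases to equal them.
Comparing (forward last k vs required): k=1: G vs G ✓; k=2: AG vs GT ✗; k=3: TAG vs GTA ✗; k=4: GTAG vs GTAG ✓; k=5: GGTAG vs GTAGT ✗; k=6: GGGTAG vs GTAGTC ✗; k=7: CGGGTAG vs GTAGTCA ✗; k=8: TCGGGTAG vs GTAGTCAA ✗.
Perfect overlaps at k = 1, 4; the largest is 4.

Longest perfect overlap: 4 complementary base pairs; significant dimer risk (threshold 3).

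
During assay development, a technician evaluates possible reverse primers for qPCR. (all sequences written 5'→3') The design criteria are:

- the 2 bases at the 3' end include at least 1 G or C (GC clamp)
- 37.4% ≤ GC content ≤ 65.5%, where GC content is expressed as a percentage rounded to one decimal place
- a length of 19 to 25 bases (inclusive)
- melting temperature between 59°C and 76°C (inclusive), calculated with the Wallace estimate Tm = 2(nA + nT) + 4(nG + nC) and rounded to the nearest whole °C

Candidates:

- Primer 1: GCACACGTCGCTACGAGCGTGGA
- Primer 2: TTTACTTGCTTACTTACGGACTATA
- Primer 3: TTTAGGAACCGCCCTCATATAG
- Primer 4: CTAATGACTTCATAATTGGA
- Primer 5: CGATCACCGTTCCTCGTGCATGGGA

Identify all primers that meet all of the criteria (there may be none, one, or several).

Primer 1 (23 nt, A=5 T=3 G=8 C=7): 3' end GA has 1 G/C ✓; GC 15/23 = 65.2% ✓; length 23 ✓; Tm = 2·8 + 4·15 = 76°C ✓ — passes.
Primer 2 (25 nt, A=6 T=11 G=3 C=5): 3' end TA has 0 G/C, need ≥1 ✗; GC 8/25 = 32.0%, outside 37.4–65.5% ✗; length 25 ✓; Tm = 2·17 + 4·8 = 66°C ✓ — fails.
Primer 3 (22 nt, A=6 T=6 G=4 C=6): 3' end AG has 1 G/C ✓; GC 10/22 = 45.5% ✓; length 22 ✓; Tm = 2·12 + 4·10 = 64°C ✓ — passes.
Primer 4 (20 nt, A=7 T=7 G=3 C=3): 3' end GA has 1 G/C ✓; GC 6/20 = 30.0%, outside 37.4–65.5% ✗; length 20 ✓; Tm = 2·14 + 4·6 = 52°C, outside 59–76°C ✗ — fails.
Primer 5 (25 nt, A=4 T=6 G=7 C=8): 3' end GA has 1 G/C ✓; GC 15/25 = 60.0% ✓; length 25 ✓; Tm = 2·10 + 4·15 = 80°C, outside 59–76°C ✗ — fails.

Primer 1 and Primer 3.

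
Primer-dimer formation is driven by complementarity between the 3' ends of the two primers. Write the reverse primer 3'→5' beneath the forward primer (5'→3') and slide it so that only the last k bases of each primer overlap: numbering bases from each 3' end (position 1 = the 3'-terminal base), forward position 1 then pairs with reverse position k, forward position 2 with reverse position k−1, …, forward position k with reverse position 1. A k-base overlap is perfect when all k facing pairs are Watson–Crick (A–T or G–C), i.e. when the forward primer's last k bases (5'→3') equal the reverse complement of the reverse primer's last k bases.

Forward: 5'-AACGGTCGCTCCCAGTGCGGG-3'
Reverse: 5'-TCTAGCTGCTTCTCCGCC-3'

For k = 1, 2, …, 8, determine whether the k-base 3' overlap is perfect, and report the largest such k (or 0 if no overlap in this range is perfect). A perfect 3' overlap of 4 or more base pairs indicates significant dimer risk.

Longest perfect overlap: 2 complementary base pairs; below the dimer-risk threshold (threshold 4).

Last 8 bases (5'→3') — forward …AGTGCGGG, reverse …TCTCCGCC.
Reverse complement of the reverse primer's last 8 bases: GGCGGAGA; its first k bases are the reverse complement of the reverse primer's last k bases, so a perfect k-base overlap needs the forward primer's last k bases to equal them.
Comparing (forward last k vs required): k=1: G vs G ✓; k=2: GG vs GG ✓; k=3: GGG vs GGC ✗; k=4: CGGG vs GGCG ✗; k=5: GCGGG vs GGCGG ✗; k=6: TGCGGG vs GGCGGA ✗; k=7: GTGCGGG vs GGCGGAG ✗; k=8: AGTGCGGG vs GGCGGAGA ✗.
Perfect overlaps at k = 1, 2; the largest is 2.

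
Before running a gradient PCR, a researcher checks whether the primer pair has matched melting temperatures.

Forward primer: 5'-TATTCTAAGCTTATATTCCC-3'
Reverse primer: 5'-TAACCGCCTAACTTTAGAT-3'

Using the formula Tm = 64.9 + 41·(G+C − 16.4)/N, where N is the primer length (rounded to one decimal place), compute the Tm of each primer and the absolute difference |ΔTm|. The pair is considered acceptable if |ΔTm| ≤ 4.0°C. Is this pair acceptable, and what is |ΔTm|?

Forward: G+C = 6, N = 20 → Tm = 64.9 + 41·(6 − 16.4)/20 = 43.6°C.
Reverse: G+C = 7, N = 19 → Tm = 64.9 + 41·(7 − 16.4)/19 = 44.6°C.
|ΔTm| = |43.6 − 44.6| = 1.0°C, ≤ 4.0°C.

|ΔTm| = 1.0°C; the pair is acceptable.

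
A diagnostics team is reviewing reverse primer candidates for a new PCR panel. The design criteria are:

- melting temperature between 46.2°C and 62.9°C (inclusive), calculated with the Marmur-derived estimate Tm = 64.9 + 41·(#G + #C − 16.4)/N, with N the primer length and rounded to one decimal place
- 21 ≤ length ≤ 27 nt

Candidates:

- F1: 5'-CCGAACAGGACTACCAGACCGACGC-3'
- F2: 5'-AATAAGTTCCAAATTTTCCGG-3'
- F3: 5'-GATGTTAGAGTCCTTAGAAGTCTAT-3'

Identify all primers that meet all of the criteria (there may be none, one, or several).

F1 (25 nt, A=8 T=1 G=6 C=10): Tm = 64.9 + 41·(16 − 16.4)/25 = 64.2°C, outside 46.2–62.9°C ✗; length 25 ✓ — fails.
F2 (21 nt, A=7 T=7 G=3 C=4): Tm = 64.9 + 41·(7 − 16.4)/21 = 46.5°C ✓; length 21 ✓ — passes.
F3 (25 nt, A=7 T=9 G=6 C=3): Tm = 64.9 + 41·(9 − 16.4)/25 = 52.8°C ✓; length 25 ✓ — passes.

F2 and F3.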